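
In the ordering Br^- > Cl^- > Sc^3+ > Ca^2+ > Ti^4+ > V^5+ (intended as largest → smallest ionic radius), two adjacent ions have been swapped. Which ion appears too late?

Ca^2+

Compare adjacent ions: both have 18 electrons but Z(Sc)=21 > Z(Ca)=20, so Sc^3+ should be the smaller of the two — yet in this decreasing list Sc^3+ sits before Ca^2+. Nothing else is reversed, so Ca^2+ should move one place to the left.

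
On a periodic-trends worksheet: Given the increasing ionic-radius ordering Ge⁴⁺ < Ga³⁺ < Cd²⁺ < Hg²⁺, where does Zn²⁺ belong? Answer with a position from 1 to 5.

First list Z and electron count for each: Ge⁴⁺: 28 e⁻, Z=32, Ga³⁺: 28 e⁻, Z=31, Zn²⁺: 28 e⁻, Z=30, Cd²⁺: 46 e⁻, Z=48, Hg²⁺: 78 e⁻, Z=80. Ge⁴⁺ < Ga³⁺ (both 28 e⁻, Z=32>31); Ga³⁺ < Zn²⁺ (isoelectronic, higher Z=31 is smaller); Zn²⁺ < Cd²⁺ (same group, period 4 vs 5); Cd²⁺ < Hg²⁺ (same group, period 5 vs 6).
Putting Zn²⁺ in gives Ge⁴⁺ < Ga³⁺ < Zn²⁺ < Cd²⁺ < Hg²⁺; it lands at slot 3.

3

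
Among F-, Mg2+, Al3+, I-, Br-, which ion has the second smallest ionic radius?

First list Z and electron count for each: Al3+: 10 e⁻, Z=13, Mg2+: 10 e⁻, Z=12, F-: 10 e⁻, Z=9, Br-: 36 e⁻, Z=35, I-: 54 e⁻, Z=53. Al3+ < Mg2+ (both 10 e⁻, Z=13>12); Mg2+ < F- (both 10 e⁻, Z=12>9); F- < Br- (same group, period 2 vs 4); Br- < I- (same group, 1 shell fewer).
That gives Al3+ < Mg2+ < F- < Br- < I-. From the smallest end, number 2 is Mg2+.

Mg2+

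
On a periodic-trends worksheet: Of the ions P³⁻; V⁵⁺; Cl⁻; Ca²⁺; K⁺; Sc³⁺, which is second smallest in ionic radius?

Sc³⁺

These species are isoelectronic with 18 electrons. The only difference is the number of protons: V⁵⁺ (Z=23), Sc³⁺ (Z=21), Ca²⁺ (Z=20), K⁺ (Z=19), Cl⁻ (Z=17), P³⁻ (Z=15). The strongest nuclear pull (V⁵⁺) gives the smallest ion.
Ordering: V⁵⁺ < Sc³⁺ < Ca²⁺ < K⁺ < Cl⁻ < P³⁻. The second smallest is Sc³⁺.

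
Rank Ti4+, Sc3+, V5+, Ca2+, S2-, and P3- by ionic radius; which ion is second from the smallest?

Ti4+

These species are isoelectronic with 18 electrons. The only difference is the number of protons: V5+ (Z=23), Ti4+ (Z=22), Sc3+ (Z=21), Ca2+ (Z=20), S2- (Z=16), P3- (Z=15). The strongest nuclear pull (V5+) gives the smallest ion.
That gives V5+ < Ti4+ < Sc3+ < Ca2+ < S2- < P3-. From the smallest end, number 2 is Ti4+.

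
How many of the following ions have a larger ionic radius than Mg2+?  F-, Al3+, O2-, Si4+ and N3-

All of these have 10 electrons (isoelectronic). With the same electron cloud, the ion with the most protons pulls it in tightest. Nuclear charges: Si4+ (Z=14), Al3+ (Z=13), Mg2+ (Z=12), F- (Z=9), O2- (Z=8), N3- (Z=7). Highest Z is smallest.
Placing each against Mg2+: smaller — Si4+, Al3+; larger — F-, O2-, N3-. Count: 3.

3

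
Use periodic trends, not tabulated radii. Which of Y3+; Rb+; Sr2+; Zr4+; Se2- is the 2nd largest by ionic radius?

These species are isoelectronic with 36 electrons. The only difference is the number of protons: Zr4+ (Z=40), Y3+ (Z=39), Sr2+ (Z=38), Rb+ (Z=37), Se2- (Z=34). The strongest nuclear pull (Zr4+) gives the smallest ion.
Ordering: Zr4+ < Y3+ < Sr2+ < Rb+ < Se2-. The 2nd largest is Rb+.

Rb+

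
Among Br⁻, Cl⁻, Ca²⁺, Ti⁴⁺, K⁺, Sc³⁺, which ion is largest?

Work out protons and electrons: Ti⁴⁺ has 18 e⁻ (Z=22), Sc³⁺ has 18 e⁻ (Z=21), Ca²⁺ has 18 e⁻ (Z=20), K⁺ has 18 e⁻ (Z=19), Cl⁻ has 18 e⁻ (Z=17), Br⁻ has 36 e⁻ (Z=35). Ti⁴⁺ < Sc³⁺ (both 18 e⁻, Z=22>21); Sc³⁺ < Ca²⁺ (both 18 e⁻, Z=21>20); Ca²⁺ < K⁺ (isoelectronic, higher Z=20 is smaller); K⁺ < Cl⁻ (isoelectronic, higher Z=19 is smaller); Cl⁻ < Br⁻ (same group, period 3 vs 4).

Br⁻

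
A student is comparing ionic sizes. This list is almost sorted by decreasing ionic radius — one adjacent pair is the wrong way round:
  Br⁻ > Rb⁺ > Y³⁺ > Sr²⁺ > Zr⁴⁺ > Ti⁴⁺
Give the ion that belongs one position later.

Y³⁺

The pair Y³⁺, Sr²⁺ is the wrong way round — both have 36 electrons but Z(Y)=39 > Z(Sr)=38, so Y³⁺ should be the smaller of the two. All other adjacent pairs agree with periodic trends, so Y³⁺ is the misplaced ion.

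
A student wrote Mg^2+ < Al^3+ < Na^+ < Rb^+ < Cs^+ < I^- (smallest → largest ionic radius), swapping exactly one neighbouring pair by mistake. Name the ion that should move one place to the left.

Al^3+

Compare adjacent ions: they are isoelectronic (10 e⁻) and Al has more protons than Mg (13 vs 12), making Al^3+ smaller — yet in this increasing list Mg^2+ sits before Al^3+. Nothing else is reversed, so Al^3+ should move one place to the left.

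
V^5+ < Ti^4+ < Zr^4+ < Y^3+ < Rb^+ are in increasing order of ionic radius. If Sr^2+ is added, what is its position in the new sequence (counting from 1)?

5

Tabulating Z and e⁻: V^5+ (Z=23, 18 e⁻), Ti^4+ (Z=22, 18 e⁻), Zr^4+ (Z=40, 36 e⁻), Y^3+ (Z=39, 36 e⁻), Sr^2+ (Z=38, 36 e⁻), Rb^+ (Z=37, 36 e⁻). V^5+ < Ti^4+ (both 18 e⁻, Z=23>22); Ti^4+ < Zr^4+ (same group, period 4 vs 5); Zr^4+ < Y^3+ (isoelectronic, higher Z=40 is smaller); Y^3+ < Sr^2+ (both 36 e⁻, Z=39>38); Sr^2+ < Rb^+ (isoelectronic, higher Z=38 is smaller).
Putting Sr^2+ in gives V^5+ < Ti^4+ < Zr^4+ < Y^3+ < Sr^2+ < Rb^+; it lands at slot 5.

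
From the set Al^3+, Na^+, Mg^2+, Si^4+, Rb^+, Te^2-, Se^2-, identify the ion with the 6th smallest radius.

Tabulating Z and e⁻: Si^4+: 10 e⁻, Z=14, Al^3+: 10 e⁻, Z=13, Mg^2+: 10 e⁻, Z=12, Na^+: 10 e⁻, Z=11, Rb^+: 36 e⁻, Z=37, Se^2-: 36 e⁻, Z=34, Te^2-: 54 e⁻, Z=52. Si^4+ < Al^3+ (both 10 e⁻, Z=14>13); Al^3+ < Mg^2+ (both 10 e⁻, Z=13>12); Mg^2+ < Na^+ (both 10 e⁻, Z=12>11); Na^+ < Rb^+ (same group, 2 shells fewer); Rb^+ < Se^2- (both 36 e⁻, Z=37>34); Se^2- < Te^2- (same group, period 4 vs 5).
Ordering: Si^4+ < Al^3+ < Mg^2+ < Na^+ < Rb^+ < Se^2- < Te^2-. The 6th smallest is Se^2-.

Se^2-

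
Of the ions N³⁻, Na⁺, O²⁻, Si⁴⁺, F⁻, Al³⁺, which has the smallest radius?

Si⁴⁺

Each ion has 10 electrons. The ranking follows nuclear charge in reverse — greater Z gives a smaller radius. Si⁴⁺ (Z=14), Al³⁺ (Z=13), Na⁺ (Z=11), F⁻ (Z=9), O²⁻ (Z=8), N³⁻ (Z=7).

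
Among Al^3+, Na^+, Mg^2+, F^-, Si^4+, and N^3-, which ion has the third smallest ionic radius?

Each ion has 10 electrons. The ranking follows nuclear charge in reverse — greater Z gives a smaller radius. Si^4+ (Z=14), Al^3+ (Z=13), Mg^2+ (Z=12), Na^+ (Z=11), F^- (Z=9), N^3- (Z=7).
Ordering: Si^4+ < Al^3+ < Mg^2+ < Na^+ < F^- < N^3-. The third smallest is Mg^2+.

Mg^2+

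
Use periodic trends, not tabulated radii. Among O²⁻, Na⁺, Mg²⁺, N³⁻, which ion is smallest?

These species are isoelectronic with 10 electrons. The only difference is the number of protons: Mg²⁺ (Z=12), Na⁺ (Z=11), O²⁻ (Z=8), N³⁻ (Z=7). The strongest nuclear pull (Mg²⁺) gives the smallest ion.

Mg²⁺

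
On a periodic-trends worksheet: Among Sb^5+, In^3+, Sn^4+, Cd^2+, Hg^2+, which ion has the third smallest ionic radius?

In^3+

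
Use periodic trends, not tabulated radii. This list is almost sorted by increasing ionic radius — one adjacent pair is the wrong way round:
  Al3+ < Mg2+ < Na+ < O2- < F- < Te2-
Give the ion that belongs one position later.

O2-

Scanning neighbour by neighbour, only O2-/F- violates a trend: both have 10 electrons but Z(F)=9 > Z(O)=8, so F- should be the smaller of the two. That makes O2- the one sitting a position early relative to where it belongs.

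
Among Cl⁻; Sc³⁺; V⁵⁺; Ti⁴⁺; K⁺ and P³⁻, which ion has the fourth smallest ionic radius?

Isoelectronic series (18 e⁻ each). Size is set by nuclear charge: more protons means a smaller ion. V⁵⁺ (Z=23), Ti⁴⁺ (Z=22), Sc³⁺ (Z=21), K⁺ (Z=19), Cl⁻ (Z=17), P³⁻ (Z=15).
So the order is V⁵⁺ < Ti⁴⁺ < Sc³⁺ < K⁺ < Cl⁻ < P³⁻; the 4th-smallest ion is K⁺.

K⁺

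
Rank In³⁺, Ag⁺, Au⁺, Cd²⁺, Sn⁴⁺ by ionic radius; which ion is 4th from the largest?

In³⁺

First list Z and electron count for each: Sn⁴⁺: 46 e⁻, Z=50, In³⁺: 46 e⁻, Z=49, Cd²⁺: 46 e⁻, Z=48, Ag⁺: 46 e⁻, Z=47, Au⁺: 78 e⁻, Z=79. Sn⁴⁺ < In³⁺ (both 46 e⁻, Z=50>49); In³⁺ < Cd²⁺ (both 46 e⁻, Z=49>48); Cd²⁺ < Ag⁺ (both 46 e⁻, Z=48>47); Ag⁺ < Au⁺ (same group, 1 shell fewer).
So the order is Sn⁴⁺ < In³⁺ < Cd²⁺ < Ag⁺ < Au⁺; the 4th-largest ion is In³⁺.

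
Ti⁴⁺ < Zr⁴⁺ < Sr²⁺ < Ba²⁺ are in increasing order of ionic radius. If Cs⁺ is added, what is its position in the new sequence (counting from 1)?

Tabulating Z and e⁻: Ti⁴⁺: 18 e⁻, Z=22, Zr⁴⁺: 36 e⁻, Z=40, Sr²⁺: 36 e⁻, Z=38, Ba²⁺: 54 e⁻, Z=56, Cs⁺: 54 e⁻, Z=55. Ti⁴⁺ < Zr⁴⁺ (same group, 1 shell fewer); Zr⁴⁺ < Sr²⁺ (both 36 e⁻, Z=40>38); Sr²⁺ < Ba²⁺ (same group, 1 shell fewer); Ba²⁺ < Cs⁺ (both 54 e⁻, Z=56>55).
With Cs⁺ included the full order is Ti⁴⁺ < Zr⁴⁺ < Sr²⁺ < Ba²⁺ < Cs⁺, so it takes position 5.

5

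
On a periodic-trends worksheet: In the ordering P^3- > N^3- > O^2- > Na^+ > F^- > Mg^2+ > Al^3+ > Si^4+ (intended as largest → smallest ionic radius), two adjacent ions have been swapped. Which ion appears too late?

The pair Na^+, F^- is the wrong way round — they are isoelectronic (10 e⁻) and Na has more protons than F (11 vs 9), making Na^+ smaller. All other adjacent pairs agree with periodic trends, so F^- is the misplaced ion.

F^-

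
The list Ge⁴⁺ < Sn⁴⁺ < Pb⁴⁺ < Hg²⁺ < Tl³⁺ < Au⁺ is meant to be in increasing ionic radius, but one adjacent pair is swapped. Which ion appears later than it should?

Scanning neighbour by neighbour, only Hg²⁺/Tl³⁺ violates a trend: both have 78 electrons but Z(Tl)=81 > Z(Hg)=80, so Tl³⁺ should be the smaller of the two. That makes Tl³⁺ the one sitting a position late relative to where it belongs.

Tl³⁺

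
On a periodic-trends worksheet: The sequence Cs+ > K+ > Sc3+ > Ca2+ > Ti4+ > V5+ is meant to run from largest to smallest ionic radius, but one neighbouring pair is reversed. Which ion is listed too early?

Check each adjacent pair. Sc3+ and Ca2+ are reversed: they are isoelectronic (18 e⁻) and Sc has more protons than Ca (21 vs 20), making Sc3+ smaller. No other neighbouring pair contradicts the periodic trends, so Sc3+ is the ion listed too early.

Sc3+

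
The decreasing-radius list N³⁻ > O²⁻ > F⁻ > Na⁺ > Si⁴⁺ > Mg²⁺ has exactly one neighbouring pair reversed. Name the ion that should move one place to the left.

Mg²⁺

Check each adjacent pair. Si⁴⁺ and Mg²⁺ are reversed: both have 10 electrons but Z(Si)=14 > Z(Mg)=12, so Si⁴⁺ should be the smaller of the two. No other neighbouring pair contradicts the periodic trends, so Mg²⁺ is the ion listed too late.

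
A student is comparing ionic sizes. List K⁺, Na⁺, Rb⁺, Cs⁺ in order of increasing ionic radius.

Na⁺ < K⁺ < Rb⁺ < Cs⁺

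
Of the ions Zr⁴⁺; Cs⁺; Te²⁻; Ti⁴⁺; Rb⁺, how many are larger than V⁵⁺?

V⁵⁺ has 18 e⁻ (Z=23), Ti⁴⁺ has 18 e⁻ (Z=22), Zr⁴⁺ has 36 e⁻ (Z=40), Rb⁺ has 36 e⁻ (Z=37), Cs⁺ has 54 e⁻ (Z=55), Te²⁻ has 54 e⁻ (Z=52). V⁵⁺ < Ti⁴⁺ (isoelectronic, higher Z=23 is smaller); Ti⁴⁺ < Zr⁴⁺ (same group, period 4 vs 5); Zr⁴⁺ < Rb⁺ (both 36 e⁻, Z=40>37); Rb⁺ < Cs⁺ (same group, period 5 vs 6); Cs⁺ < Te²⁻ (isoelectronic, higher Z=55 is smaller).
Relative to V⁵⁺, the ions that are larger are Ti⁴⁺, Zr⁴⁺, Rb⁺, Cs⁺, Te²⁻. So 5 are larger.

5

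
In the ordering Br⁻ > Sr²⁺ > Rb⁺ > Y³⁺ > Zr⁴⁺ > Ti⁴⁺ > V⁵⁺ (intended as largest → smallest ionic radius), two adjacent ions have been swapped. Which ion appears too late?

Rb⁺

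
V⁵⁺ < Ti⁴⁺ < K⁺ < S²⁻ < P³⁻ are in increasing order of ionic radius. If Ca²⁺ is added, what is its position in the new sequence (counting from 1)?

These species are isoelectronic with 18 electrons. The only difference is the number of protons: V⁵⁺ (Z=23), Ti⁴⁺ (Z=22), Ca²⁺ (Z=20), K⁺ (Z=19), S²⁻ (Z=16), P³⁻ (Z=15). The strongest nuclear pull (V⁵⁺) gives the smallest ion.
The complete sequence is V⁵⁺ < Ti⁴⁺ < Ca²⁺ < K⁺ < S²⁻ < P³⁻. Ca²⁺ sits at position 3.

3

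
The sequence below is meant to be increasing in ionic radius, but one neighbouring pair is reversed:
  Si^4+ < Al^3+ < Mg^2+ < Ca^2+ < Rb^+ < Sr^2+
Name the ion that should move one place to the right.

Rb^+

Compare adjacent ions: Sr^2+ and Rb^+ share 36 electrons; the higher nuclear charge on Sr (Z=38) contracts it more, so Sr^2+ < Rb^+ — yet in this increasing list Rb^+ sits before Sr^2+. Nothing else is reversed, so Rb^+ should move one place to the right.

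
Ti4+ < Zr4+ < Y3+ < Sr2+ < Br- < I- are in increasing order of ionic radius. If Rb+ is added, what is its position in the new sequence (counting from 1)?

5

Ti4+ (Z=22, 18 e⁻), Zr4+ (Z=40, 36 e⁻), Y3+ (Z=39, 36 e⁻), Sr2+ (Z=38, 36 e⁻), Rb+ (Z=37, 36 e⁻), Br- (Z=35, 36 e⁻), I- (Z=53, 54 e⁻). Ti4+ < Zr4+ (same group, period 4 vs 5); Zr4+ < Y3+ (isoelectronic, higher Z=40 is smaller); Y3+ < Sr2+ (isoelectronic, higher Z=39 is smaller); Sr2+ < Rb+ (isoelectronic, higher Z=38 is smaller); Rb+ < Br- (isoelectronic, higher Z=37 is smaller); Br- < I- (same group, 1 shell fewer).
With Rb+ included the full order is Ti4+ < Zr4+ < Y3+ < Sr2+ < Rb+ < Br- < I-, so it takes position 5.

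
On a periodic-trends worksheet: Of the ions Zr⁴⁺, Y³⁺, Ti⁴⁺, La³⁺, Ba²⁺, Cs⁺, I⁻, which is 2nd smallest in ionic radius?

Ti⁴⁺ has 18 e⁻ (Z=22), Zr⁴⁺ has 36 e⁻ (Z=40), Y³⁺ has 36 e⁻ (Z=39), La³⁺ has 54 e⁻ (Z=57), Ba²⁺ has 54 e⁻ (Z=56), Cs⁺ has 54 e⁻ (Z=55), I⁻ has 54 e⁻ (Z=53). Ti⁴⁺ < Zr⁴⁺ (same group, period 4 vs 5); Zr⁴⁺ < Y³⁺ (both 36 e⁻, Z=40>39); Y³⁺ < La³⁺ (same group, 1 shell fewer); La³⁺ < Ba²⁺ (both 54 e⁻, Z=57>56); Ba²⁺ < Cs⁺ (both 54 e⁻, Z=56>55); Cs⁺ < I⁻ (both 54 e⁻, Z=55>53).
Ordering: Ti⁴⁺ < Zr⁴⁺ < Y³⁺ < La³⁺ < Ba²⁺ < Cs⁺ < I⁻. The 2nd smallest is Zr⁴⁺.

Zr⁴⁺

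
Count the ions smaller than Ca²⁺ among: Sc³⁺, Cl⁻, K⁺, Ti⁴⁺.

2

All of these have 18 electrons (isoelectronic). With the same electron cloud, the ion with the most protons pulls it in tightest. Nuclear charges: Ti⁴⁺ (Z=22), Sc³⁺ (Z=21), Ca²⁺ (Z=20), K⁺ (Z=19), Cl⁻ (Z=17). Highest Z is smallest.
Placing each against Ca²⁺: smaller — Ti⁴⁺, Sc³⁺; larger — K⁺, Cl⁻. Count: 2.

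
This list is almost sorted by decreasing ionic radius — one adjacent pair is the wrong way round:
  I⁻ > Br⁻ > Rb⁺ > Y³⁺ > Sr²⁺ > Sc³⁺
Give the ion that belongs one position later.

Scanning neighbour by neighbour, only Y³⁺/Sr²⁺ violates a trend: both have 36 electrons but Z(Y)=39 > Z(Sr)=38, so Y³⁺ should be the smaller of the two. That makes Y³⁺ the one sitting a position early relative to where it belongs.

Y³⁺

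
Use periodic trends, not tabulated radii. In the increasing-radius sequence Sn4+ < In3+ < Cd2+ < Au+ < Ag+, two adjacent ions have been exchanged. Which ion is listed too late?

Ag+

Compare adjacent ions: same group and charge — period 5 sits above period 6, so Ag+ is smaller — yet in this increasing list Au+ sits before Ag+. Nothing else is reversed, so Ag+ should move one place to the left.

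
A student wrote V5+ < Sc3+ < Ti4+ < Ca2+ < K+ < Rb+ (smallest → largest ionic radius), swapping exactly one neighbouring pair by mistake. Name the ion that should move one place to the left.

Ti4+

Scanning neighbour by neighbour, only Sc3+/Ti4+ violates a trend: Ti4+ and Sc3+ share 18 electrons; the higher nuclear charge on Ti (Z=22) contracts it more, so Ti4+ < Sc3+. That makes Ti4+ the one sitting a position late relative to where it belongs.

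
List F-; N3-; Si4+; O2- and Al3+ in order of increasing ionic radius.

Si4+ < Al3+ < F- < O2- < N3-

Each ion has 10 electrons. The ranking follows nuclear charge in reverse — greater Z gives a smaller radius. Si4+ (Z=14), Al3+ (Z=13), F- (Z=9), O2- (Z=8), N3- (Z=7).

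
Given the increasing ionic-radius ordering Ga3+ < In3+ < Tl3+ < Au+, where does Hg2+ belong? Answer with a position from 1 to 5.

Electron counts and nuclear charges: Ga3+ has 28 e⁻ (Z=31), In3+ has 46 e⁻ (Z=49), Tl3+ has 78 e⁻ (Z=81), Hg2+ has 78 e⁻ (Z=80), Au+ has 78 e⁻ (Z=79). Ga3+ < In3+ (same group, 1 shell fewer); In3+ < Tl3+ (same group, 1 shell fewer); Tl3+ < Hg2+ (both 78 e⁻, Z=81>80); Hg2+ < Au+ (isoelectronic, higher Z=80 is smaller).
With Hg2+ included the full order is Ga3+ < In3+ < Tl3+ < Hg2+ < Au+, so it takes position 4.

4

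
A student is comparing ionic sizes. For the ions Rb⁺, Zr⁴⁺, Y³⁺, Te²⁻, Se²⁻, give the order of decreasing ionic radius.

Te²⁻ > Se²⁻ > Rb⁺ > Y³⁺ > Zr⁴⁺

Electron counts and nuclear charges: Zr⁴⁺ (Z=40, 36 e⁻), Y³⁺ (Z=39, 36 e⁻), Rb⁺ (Z=37, 36 e⁻), Se²⁻ (Z=34, 36 e⁻), Te²⁻ (Z=52, 54 e⁻). Zr⁴⁺ < Y³⁺ (both 36 e⁻, Z=40>39); Y³⁺ < Rb⁺ (both 36 e⁻, Z=39>37); Rb⁺ < Se²⁻ (both 36 e⁻, Z=37>34); Se²⁻ < Te²⁻ (same group, period 4 vs 5).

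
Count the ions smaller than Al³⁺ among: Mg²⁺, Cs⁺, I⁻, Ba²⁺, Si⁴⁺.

Tabulating Z and e⁻: Si⁴⁺ (Z=14, 10 e⁻), Al³⁺ (Z=13, 10 e⁻), Mg²⁺ (Z=12, 10 e⁻), Ba²⁺ (Z=56, 54 e⁻), Cs⁺ (Z=55, 54 e⁻), I⁻ (Z=53, 54 e⁻). Si⁴⁺ < Al³⁺ (both 10 e⁻, Z=14>13); Al³⁺ < Mg²⁺ (both 10 e⁻, Z=13>12); Mg²⁺ < Ba²⁺ (same group, period 3 vs 6); Ba²⁺ < Cs⁺ (isoelectronic, higher Z=56 is smaller); Cs⁺ < I⁻ (both 54 e⁻, Z=55>53).
Relative to Al³⁺, the ions that are smaller are Si⁴⁺. So 1 is smaller.

1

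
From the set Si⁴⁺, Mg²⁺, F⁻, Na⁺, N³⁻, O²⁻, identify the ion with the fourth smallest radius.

F⁻

These species are isoelectronic with 10 electrons. The only difference is the number of protons: Si⁴⁺ (Z=14), Mg²⁺ (Z=12), Na⁺ (Z=11), F⁻ (Z=9), O²⁻ (Z=8), N³⁻ (Z=7). The strongest nuclear pull (Si⁴⁺) gives the smallest ion.
Full ascending order: Si⁴⁺ < Mg²⁺ < Na⁺ < F⁻ < O²⁻ < N³⁻. Counting from the smallest, position 4 is F⁻.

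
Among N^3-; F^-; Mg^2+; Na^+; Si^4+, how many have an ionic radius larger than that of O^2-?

These species are isoelectronic with 10 electrons. The only difference is the number of protons: Si^4+ (Z=14), Mg^2+ (Z=12), Na^+ (Z=11), F^- (Z=9), O^2- (Z=8), N^3- (Z=7). The strongest nuclear pull (Si^4+) gives the smallest ion.
Overall: Si^4+ < Mg^2+ < Na^+ < F^- < O^2- < N^3-. O^2- has 4 below it and 1 above. So 1 is larger.

1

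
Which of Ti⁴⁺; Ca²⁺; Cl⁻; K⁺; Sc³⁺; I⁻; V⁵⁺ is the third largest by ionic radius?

K⁺

Tabulating Z and e⁻: V⁵⁺ has 18 e⁻ (Z=23), Ti⁴⁺ has 18 e⁻ (Z=22), Sc³⁺ has 18 e⁻ (Z=21), Ca²⁺ has 18 e⁻ (Z=20), K⁺ has 18 e⁻ (Z=19), Cl⁻ has 18 e⁻ (Z=17), I⁻ has 54 e⁻ (Z=53). V⁵⁺ < Ti⁴⁺ (isoelectronic, higher Z=23 is smaller); Ti⁴⁺ < Sc³⁺ (isoelectronic, higher Z=22 is smaller); Sc³⁺ < Ca²⁺ (isoelectronic, higher Z=21 is smaller); Ca²⁺ < K⁺ (both 18 e⁻, Z=20>19); K⁺ < Cl⁻ (isoelectronic, higher Z=19 is smaller); Cl⁻ < I⁻ (same group, period 3 vs 5).
Full ascending order: V⁵⁺ < Ti⁴⁺ < Sc³⁺ < Ca²⁺ < K⁺ < Cl⁻ < I⁻. Counting from the largest, position 3 is K⁺.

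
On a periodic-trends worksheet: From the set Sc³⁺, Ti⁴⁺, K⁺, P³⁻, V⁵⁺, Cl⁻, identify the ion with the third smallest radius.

Sc³⁺

Each ion has 18 electrons. The ranking follows nuclear charge in reverse — greater Z gives a smaller radius. V⁵⁺ (Z=23), Ti⁴⁺ (Z=22), Sc³⁺ (Z=21), K⁺ (Z=19), Cl⁻ (Z=17), P³⁻ (Z=15).
So the order is V⁵⁺ < Ti⁴⁺ < Sc³⁺ < K⁺ < Cl⁻ < P³⁻; the 3rd-smallest ion is Sc³⁺.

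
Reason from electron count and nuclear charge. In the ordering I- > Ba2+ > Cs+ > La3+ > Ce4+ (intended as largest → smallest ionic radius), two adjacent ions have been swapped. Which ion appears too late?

The pair Ba2+, Cs+ is the wrong way round — Ba2+ and Cs+ share 54 electrons; the higher nuclear charge on Ba (Z=56) contracts it more, so Ba2+ < Cs+. All other adjacent pairs agree with periodic trends, so Cs+ is the misplaced ion.

Cs+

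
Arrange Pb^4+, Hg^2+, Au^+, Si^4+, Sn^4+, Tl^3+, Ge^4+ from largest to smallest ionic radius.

Au^+ > Hg^2+ > Tl^3+ > Pb^4+ > Sn^4+ > Ge^4+ > Si^4+

Tabulating Z and e⁻: Si^4+ has 10 e⁻ (Z=14), Ge^4+ has 28 e⁻ (Z=32), Sn^4+ has 46 e⁻ (Z=50), Pb^4+ has 78 e⁻ (Z=82), Tl^3+ has 78 e⁻ (Z=81), Hg^2+ has 78 e⁻ (Z=80), Au^+ has 78 e⁻ (Z=79). Si^4+ < Ge^4+ (same group, 1 shell fewer); Ge^4+ < Sn^4+ (same group, period 4 vs 5); Sn^4+ < Pb^4+ (same group, period 5 vs 6); Pb^4+ < Tl^3+ (isoelectronic, higher Z=82 is smaller); Tl^3+ < Hg^2+ (both 78 e⁻, Z=81>80); Hg^2+ < Au^+ (both 78 e⁻, Z=80>79).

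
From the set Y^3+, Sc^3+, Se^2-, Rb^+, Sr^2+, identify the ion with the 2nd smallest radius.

Sc^3+: 18 e⁻, Z=21, Y^3+: 36 e⁻, Z=39, Sr^2+: 36 e⁻, Z=38, Rb^+: 36 e⁻, Z=37, Se^2-: 36 e⁻, Z=34. Sc^3+ < Y^3+ (same group, 1 shell fewer); Y^3+ < Sr^2+ (isoelectronic, higher Z=39 is smaller); Sr^2+ < Rb^+ (isoelectronic, higher Z=38 is smaller); Rb^+ < Se^2- (isoelectronic, higher Z=37 is smaller).
So the order is Sc^3+ < Y^3+ < Sr^2+ < Rb^+ < Se^2-; the 2nd-smallest ion is Y^3+.

Y^3+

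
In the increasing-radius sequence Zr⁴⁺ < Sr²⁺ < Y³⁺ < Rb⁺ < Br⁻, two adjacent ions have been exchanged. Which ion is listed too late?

Y³⁺

Check each adjacent pair. Sr²⁺ and Y³⁺ are reversed: Y³⁺ and Sr²⁺ share 36 electrons; the higher nuclear charge on Y (Z=39) contracts it more, so Y³⁺ < Sr²⁺. No other neighbouring pair contradicts the periodic trends, so Y³⁺ is the ion listed too late.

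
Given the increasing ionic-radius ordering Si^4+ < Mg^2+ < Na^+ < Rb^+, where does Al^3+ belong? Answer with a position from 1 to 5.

2

Work out protons and electrons: Si^4+ (Z=14, 10 e⁻), Al^3+ (Z=13, 10 e⁻), Mg^2+ (Z=12, 10 e⁻), Na^+ (Z=11, 10 e⁻), Rb^+ (Z=37, 36 e⁻). Si^4+ < Al^3+ (both 10 e⁻, Z=14>13); Al^3+ < Mg^2+ (both 10 e⁻, Z=13>12); Mg^2+ < Na^+ (isoelectronic, higher Z=12 is smaller); Na^+ < Rb^+ (same group, 2 shells fewer).
The complete sequence is Si^4+ < Al^3+ < Mg^2+ < Na^+ < Rb^+. Al^3+ sits at position 2.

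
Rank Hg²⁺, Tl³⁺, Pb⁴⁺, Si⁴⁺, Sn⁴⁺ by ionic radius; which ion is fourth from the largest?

Sn⁴⁺

Si⁴⁺ has 10 e⁻ (Z=14), Sn⁴⁺ has 46 e⁻ (Z=50), Pb⁴⁺ has 78 e⁻ (Z=82), Tl³⁺ has 78 e⁻ (Z=81), Hg²⁺ has 78 e⁻ (Z=80). Si⁴⁺ < Sn⁴⁺ (same group, 2 shells fewer); Sn⁴⁺ < Pb⁴⁺ (same group, 1 shell fewer); Pb⁴⁺ < Tl³⁺ (both 78 e⁻, Z=82>81); Tl³⁺ < Hg²⁺ (both 78 e⁻, Z=81>80).
Full ascending order: Si⁴⁺ < Sn⁴⁺ < Pb⁴⁺ < Tl³⁺ < Hg²⁺. Counting from the largest, position 4 is Sn⁴⁺.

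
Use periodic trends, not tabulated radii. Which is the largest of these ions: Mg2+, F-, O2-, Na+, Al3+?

O2-

Each ion has 10 electrons. The ranking follows nuclear charge in reverse — greater Z gives a smaller radius. Al3+ (Z=13), Mg2+ (Z=12), Na+ (Z=11), F- (Z=9), O2- (Z=8).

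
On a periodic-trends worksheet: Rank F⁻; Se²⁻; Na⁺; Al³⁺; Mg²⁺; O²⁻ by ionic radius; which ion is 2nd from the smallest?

Tabulating Z and e⁻: Al³⁺ (Z=13, 10 e⁻), Mg²⁺ (Z=12, 10 e⁻), Na⁺ (Z=11, 10 e⁻), F⁻ (Z=9, 10 e⁻), O²⁻ (Z=8, 10 e⁻), Se²⁻ (Z=34, 36 e⁻). Al³⁺ < Mg²⁺ (isoelectronic, higher Z=13 is smaller); Mg²⁺ < Na⁺ (isoelectronic, higher Z=12 is smaller); Na⁺ < F⁻ (isoelectronic, higher Z=11 is smaller); F⁻ < O²⁻ (both 10 e⁻, Z=9>8); O²⁻ < Se²⁻ (same group, 2 shells fewer).
Full ascending order: Al³⁺ < Mg²⁺ < Na⁺ < F⁻ < O²⁻ < Se²⁻. Counting from the smallest, position 2 is Mg²⁺.

Mg²⁺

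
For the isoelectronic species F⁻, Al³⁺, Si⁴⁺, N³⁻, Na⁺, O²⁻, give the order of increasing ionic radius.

Si⁴⁺ < Al³⁺ < Na⁺ < F⁻ < O²⁻ < N³⁻

These species are isoelectronic with 10 electrons. The only difference is the number of protons: Si⁴⁺ (Z=14), Al³⁺ (Z=13), Na⁺ (Z=11), F⁻ (Z=9), O²⁻ (Z=8), N³⁻ (Z=7). The strongest nuclear pull (Si⁴⁺) gives the smallest ion.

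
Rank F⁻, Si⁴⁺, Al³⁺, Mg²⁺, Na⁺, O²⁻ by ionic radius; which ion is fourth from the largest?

Mg²⁺

These species are isoelectronic with 10 electrons. The only difference is the number of protons: Si⁴⁺ (Z=14), Al³⁺ (Z=13), Mg²⁺ (Z=12), Na⁺ (Z=11), F⁻ (Z=9), O²⁻ (Z=8). The strongest nuclear pull (Si⁴⁺) gives the smallest ion.
Full ascending order: Si⁴⁺ < Al³⁺ < Mg²⁺ < Na⁺ < F⁻ < O²⁻. Counting from the largest, position 4 is Mg²⁺.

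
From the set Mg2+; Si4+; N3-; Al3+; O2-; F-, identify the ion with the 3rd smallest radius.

Mg2+

These species are isoelectronic with 10 electrons. The only difference is the number of protons: Si4+ (Z=14), Al3+ (Z=13), Mg2+ (Z=12), F- (Z=9), O2- (Z=8), N3- (Z=7). The strongest nuclear pull (Si4+) gives the smallest ion.
Full ascending order: Si4+ < Al3+ < Mg2+ < F- < O2- < N3-. Counting from the smallest, position 3 is Mg2+.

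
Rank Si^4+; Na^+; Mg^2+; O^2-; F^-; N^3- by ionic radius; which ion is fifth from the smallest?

All of these have 10 electrons (isoelectronic). With the same electron cloud, the ion with the most protons pulls it in tightest. Nuclear charges: Si^4+ (Z=14), Mg^2+ (Z=12), Na^+ (Z=11), F^- (Z=9), O^2- (Z=8), N^3- (Z=7). Highest Z is smallest.
So the order is Si^4+ < Mg^2+ < Na^+ < F^- < O^2- < N^3-; the 5th-smallest ion is O^2-.

O^2-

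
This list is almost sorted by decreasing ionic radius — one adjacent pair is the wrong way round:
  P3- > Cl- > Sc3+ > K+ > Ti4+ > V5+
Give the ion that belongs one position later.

Scanning neighbour by neighbour, only Sc3+/K+ violates a trend: Sc3+ and K+ share 18 electrons; the higher nuclear charge on Sc (Z=21) contracts it more, so Sc3+ < K+. That makes Sc3+ the one sitting a position early relative to where it belongs.

Sc3+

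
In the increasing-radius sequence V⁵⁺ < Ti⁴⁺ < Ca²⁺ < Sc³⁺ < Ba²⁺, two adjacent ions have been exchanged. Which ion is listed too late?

Sc³⁺

Compare adjacent ions: both have 18 electrons but Z(Sc)=21 > Z(Ca)=20, so Sc³⁺ should be the smaller of the two — yet in this increasing list Ca²⁺ sits before Sc³⁺. Nothing else is reversed, so Sc³⁺ should move one place to the left.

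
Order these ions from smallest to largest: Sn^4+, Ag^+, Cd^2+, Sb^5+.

Each ion has 46 electrons. The ranking follows nuclear charge in reverse — greater Z gives a smaller radius. Sb^5+ (Z=51), Sn^4+ (Z=50), Cd^2+ (Z=48), Ag^+ (Z=47).

Sb^5+ < Sn^4+ < Cd^2+ < Ag^+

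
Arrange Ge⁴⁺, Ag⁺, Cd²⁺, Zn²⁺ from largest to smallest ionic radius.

First list Z and electron count for each: Ge⁴⁺ has 28 e⁻ (Z=32), Zn²⁺ has 28 e⁻ (Z=30), Cd²⁺ has 46 e⁻ (Z=48), Ag⁺ has 46 e⁻ (Z=47). Ge⁴⁺ < Zn²⁺ (both 28 e⁻, Z=32>30); Zn²⁺ < Cd²⁺ (same group, period 4 vs 5); Cd²⁺ < Ag⁺ (isoelectronic, higher Z=48 is smaller).

Ag⁺ > Cd²⁺ > Zn²⁺ > Ge⁴⁺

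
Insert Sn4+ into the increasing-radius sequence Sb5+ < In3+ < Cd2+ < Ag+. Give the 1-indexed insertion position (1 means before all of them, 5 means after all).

Each ion has 46 electrons. The ranking follows nuclear charge in reverse — greater Z gives a smaller radius. Sb5+ (Z=51), Sn4+ (Z=50), In3+ (Z=49), Cd2+ (Z=48), Ag+ (Z=47).
The complete sequence is Sb5+ < Sn4+ < In3+ < Cd2+ < Ag+. Sn4+ sits at position 2.

2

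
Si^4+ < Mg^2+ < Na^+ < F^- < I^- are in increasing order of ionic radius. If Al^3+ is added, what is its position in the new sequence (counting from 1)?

2

Work out protons and electrons: Si^4+ (Z=14, 10 e⁻), Al^3+ (Z=13, 10 e⁻), Mg^2+ (Z=12, 10 e⁻), Na^+ (Z=11, 10 e⁻), F^- (Z=9, 10 e⁻), I^- (Z=53, 54 e⁻). Si^4+ < Al^3+ (both 10 e⁻, Z=14>13); Al^3+ < Mg^2+ (isoelectronic, higher Z=13 is smaller); Mg^2+ < Na^+ (isoelectronic, higher Z=12 is smaller); Na^+ < F^- (both 10 e⁻, Z=11>9); F^- < I^- (same group, period 2 vs 5).
With Al^3+ included the full order is Si^4+ < Al^3+ < Mg^2+ < Na^+ < F^- < I^-, so it takes position 2.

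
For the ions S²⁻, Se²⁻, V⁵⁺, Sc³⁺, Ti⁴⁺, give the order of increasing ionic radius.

V⁵⁺ < Ti⁴⁺ < Sc³⁺ < S²⁻ < Se²⁻

Electron counts and nuclear charges: V⁵⁺: 18 e⁻, Z=23, Ti⁴⁺: 18 e⁻, Z=22, Sc³⁺: 18 e⁻, Z=21, S²⁻: 18 e⁻, Z=16, Se²⁻: 36 e⁻, Z=34. V⁵⁺ < Ti⁴⁺ (isoelectronic, higher Z=23 is smaller); Ti⁴⁺ < Sc³⁺ (both 18 e⁻, Z=22>21); Sc³⁺ < S²⁻ (isoelectronic, higher Z=21 is smaller); S²⁻ < Se²⁻ (same group, period 3 vs 4).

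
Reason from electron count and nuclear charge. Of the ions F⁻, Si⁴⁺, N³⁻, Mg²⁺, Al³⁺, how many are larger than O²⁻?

1

These species are isoelectronic with 10 electrons. The only difference is the number of protons: Si⁴⁺ (Z=14), Al³⁺ (Z=13), Mg²⁺ (Z=12), F⁻ (Z=9), O²⁻ (Z=8), N³⁻ (Z=7). The strongest nuclear pull (Si⁴⁺) gives the smallest ion.
Ordering all of them (including O²⁻) by radius gives Si⁴⁺ < Al³⁺ < Mg²⁺ < F⁻ < O²⁻ < N³⁻. That's 1.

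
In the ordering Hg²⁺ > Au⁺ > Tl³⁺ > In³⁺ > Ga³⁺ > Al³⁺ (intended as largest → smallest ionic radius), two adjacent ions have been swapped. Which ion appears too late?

The pair Hg²⁺, Au⁺ is the wrong way round — they are isoelectronic (78 e⁻) and Hg has more protons than Au (80 vs 79), making Hg²⁺ smaller. All other adjacent pairs agree with periodic trends, so Au⁺ is the misplaced ion.

Au⁺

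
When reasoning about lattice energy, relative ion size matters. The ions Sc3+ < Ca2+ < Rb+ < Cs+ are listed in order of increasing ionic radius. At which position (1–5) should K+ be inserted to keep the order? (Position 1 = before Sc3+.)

First list Z and electron count for each: Sc3+ has 18 e⁻ (Z=21), Ca2+ has 18 e⁻ (Z=20), K+ has 18 e⁻ (Z=19), Rb+ has 36 e⁻ (Z=37), Cs+ has 54 e⁻ (Z=55). Sc3+ < Ca2+ (isoelectronic, higher Z=21 is smaller); Ca2+ < K+ (isoelectronic, higher Z=20 is smaller); K+ < Rb+ (same group, period 4 vs 5); Rb+ < Cs+ (same group, period 5 vs 6).
Putting K+ in gives Sc3+ < Ca2+ < K+ < Rb+ < Cs+; it lands at slot 3.

3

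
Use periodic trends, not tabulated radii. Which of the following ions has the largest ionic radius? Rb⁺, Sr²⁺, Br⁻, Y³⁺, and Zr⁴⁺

Br⁻

Each ion has 36 electrons. The ranking follows nuclear charge in reverse — greater Z gives a smaller radius. Zr⁴⁺ (Z=40), Y³⁺ (Z=39), Sr²⁺ (Z=38), Rb⁺ (Z=37), Br⁻ (Z=35).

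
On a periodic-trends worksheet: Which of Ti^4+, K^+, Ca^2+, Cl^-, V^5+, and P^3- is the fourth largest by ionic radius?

Ca^2+

Each ion has 18 electrons. The ranking follows nuclear charge in reverse — greater Z gives a smaller radius. V^5+ (Z=23), Ti^4+ (Z=22), Ca^2+ (Z=20), K^+ (Z=19), Cl^- (Z=17), P^3- (Z=15).
So the order is V^5+ < Ti^4+ < Ca^2+ < K^+ < Cl^- < P^3-; the 4th-largest ion is Ca^2+.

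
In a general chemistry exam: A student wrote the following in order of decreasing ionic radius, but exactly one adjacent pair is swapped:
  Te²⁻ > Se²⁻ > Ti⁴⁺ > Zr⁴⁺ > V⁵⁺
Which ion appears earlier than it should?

Check each adjacent pair. Ti⁴⁺ and Zr⁴⁺ are reversed: Ti⁴⁺ and Zr⁴⁺ are in one column with the same charge; the lighter period-4 ion has one fewer shell and is smaller. No other neighbouring pair contradicts the periodic trends, so Ti⁴⁺ is the ion listed too early.

Ti⁴⁺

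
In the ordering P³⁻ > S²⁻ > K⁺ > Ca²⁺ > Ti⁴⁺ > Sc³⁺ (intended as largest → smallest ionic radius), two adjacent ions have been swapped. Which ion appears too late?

Scanning neighbour by neighbour, only Ti⁴⁺/Sc³⁺ violates a trend: they are isoelectronic (18 e⁻) and Ti has more protons than Sc (22 vs 21), making Ti⁴⁺ smaller. That makes Sc³⁺ the one sitting a position late relative to where it belongs.

Sc³⁺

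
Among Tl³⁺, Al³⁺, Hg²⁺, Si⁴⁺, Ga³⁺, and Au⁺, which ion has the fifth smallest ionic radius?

First list Z and electron count for each: Si⁴⁺ (Z=14, 10 e⁻), Al³⁺ (Z=13, 10 e⁻), Ga³⁺ (Z=31, 28 e⁻), Tl³⁺ (Z=81, 78 e⁻), Hg²⁺ (Z=80, 78 e⁻), Au⁺ (Z=79, 78 e⁻). Si⁴⁺ < Al³⁺ (isoelectronic, higher Z=14 is smaller); Al³⁺ < Ga³⁺ (same group, period 3 vs 4); Ga³⁺ < Tl³⁺ (same group, period 4 vs 6); Tl³⁺ < Hg²⁺ (isoelectronic, higher Z=81 is smaller); Hg²⁺ < Au⁺ (both 78 e⁻, Z=80>79).
So the order is Si⁴⁺ < Al³⁺ < Ga³⁺ < Tl³⁺ < Hg²⁺ < Au⁺; the 5th-smallest ion is Hg²⁺.

Hg²⁺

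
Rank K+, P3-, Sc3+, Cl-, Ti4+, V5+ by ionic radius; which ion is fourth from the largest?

Each ion has 18 electrons. The ranking follows nuclear charge in reverse — greater Z gives a smaller radius. V5+ (Z=23), Ti4+ (Z=22), Sc3+ (Z=21), K+ (Z=19), Cl- (Z=17), P3- (Z=15).
So the order is V5+ < Ti4+ < Sc3+ < K+ < Cl- < P3-; the 4th-largest ion is Sc3+.

Sc3+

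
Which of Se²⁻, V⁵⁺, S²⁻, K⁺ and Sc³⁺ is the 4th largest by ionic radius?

Tabulating Z and e⁻: V⁵⁺ has 18 e⁻ (Z=23), Sc³⁺ has 18 e⁻ (Z=21), K⁺ has 18 e⁻ (Z=19), S²⁻ has 18 e⁻ (Z=16), Se²⁻ has 36 e⁻ (Z=34). V⁵⁺ < Sc³⁺ (both 18 e⁻, Z=23>21); Sc³⁺ < K⁺ (both 18 e⁻, Z=21>19); K⁺ < S²⁻ (both 18 e⁻, Z=19>16); S²⁻ < Se²⁻ (same group, 1 shell fewer).
That gives V⁵⁺ < Sc³⁺ < K⁺ < S²⁻ < Se²⁻. From the largest end, number 4 is Sc³⁺.

Sc³⁺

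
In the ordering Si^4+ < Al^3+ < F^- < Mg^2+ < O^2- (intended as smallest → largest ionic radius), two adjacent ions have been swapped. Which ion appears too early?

Scanning neighbour by neighbour, only F^-/Mg^2+ violates a trend: both have 10 electrons but Z(Mg)=12 > Z(F)=9, so Mg^2+ should be the smaller of the two. That makes F^- the one sitting a position early relative to where it belongs.

F^-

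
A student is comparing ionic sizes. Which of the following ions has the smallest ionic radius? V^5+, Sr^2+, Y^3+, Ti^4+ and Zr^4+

V^5+ (Z=23, 18 e⁻), Ti^4+ (Z=22, 18 e⁻), Zr^4+ (Z=40, 36 e⁻), Y^3+ (Z=39, 36 e⁻), Sr^2+ (Z=38, 36 e⁻). V^5+ < Ti^4+ (isoelectronic, higher Z=23 is smaller); Ti^4+ < Zr^4+ (same group, 1 shell fewer); Zr^4+ < Y^3+ (isoelectronic, higher Z=40 is smaller); Y^3+ < Sr^2+ (isoelectronic, higher Z=39 is smaller).

V^5+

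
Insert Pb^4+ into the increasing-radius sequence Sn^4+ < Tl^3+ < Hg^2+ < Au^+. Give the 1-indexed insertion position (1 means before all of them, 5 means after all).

Sn^4+ has 46 e⁻ (Z=50), Pb^4+ has 78 e⁻ (Z=82), Tl^3+ has 78 e⁻ (Z=81), Hg^2+ has 78 e⁻ (Z=80), Au^+ has 78 e⁻ (Z=79). Sn^4+ < Pb^4+ (same group, 1 shell fewer); Pb^4+ < Tl^3+ (isoelectronic, higher Z=82 is smaller); Tl^3+ < Hg^2+ (isoelectronic, higher Z=81 is smaller); Hg^2+ < Au^+ (both 78 e⁻, Z=80>79).
Putting Pb^4+ in gives Sn^4+ < Pb^4+ < Tl^3+ < Hg^2+ < Au^+; it lands at slot 2.

2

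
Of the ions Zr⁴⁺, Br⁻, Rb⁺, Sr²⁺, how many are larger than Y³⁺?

These species are isoelectronic with 36 electrons. The only difference is the number of protons: Zr⁴⁺ (Z=40), Y³⁺ (Z=39), Sr²⁺ (Z=38), Rb⁺ (Z=37), Br⁻ (Z=35). The strongest nuclear pull (Zr⁴⁺) gives the smallest ion.
Relative to Y³⁺, the ions that are larger are Sr²⁺, Rb⁺, Br⁻. That's 3.

3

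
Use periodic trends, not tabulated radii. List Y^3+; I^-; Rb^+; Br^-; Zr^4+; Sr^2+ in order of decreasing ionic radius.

I^- > Br^- > Rb^+ > Sr^2+ > Y^3+ > Zr^4+

Work out protons and electrons: Zr^4+ (Z=40, 36 e⁻), Y^3+ (Z=39, 36 e⁻), Sr^2+ (Z=38, 36 e⁻), Rb^+ (Z=37, 36 e⁻), Br^- (Z=35, 36 e⁻), I^- (Z=53, 54 e⁻). Zr^4+ < Y^3+ (both 36 e⁻, Z=40>39); Y^3+ < Sr^2+ (isoelectronic, higher Z=39 is smaller); Sr^2+ < Rb^+ (isoelectronic, higher Z=38 is smaller); Rb^+ < Br^- (both 36 e⁻, Z=37>35); Br^- < I^- (same group, 1 shell fewer).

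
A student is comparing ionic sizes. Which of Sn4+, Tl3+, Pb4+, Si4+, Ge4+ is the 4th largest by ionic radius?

First list Z and electron count for each: Si4+ (Z=14, 10 e⁻), Ge4+ (Z=32, 28 e⁻), Sn4+ (Z=50, 46 e⁻), Pb4+ (Z=82, 78 e⁻), Tl3+ (Z=81, 78 e⁻). Si4+ < Ge4+ (same group, 1 shell fewer); Ge4+ < Sn4+ (same group, period 4 vs 5); Sn4+ < Pb4+ (same group, 1 shell fewer); Pb4+ < Tl3+ (isoelectronic, higher Z=82 is smaller).
Ordering: Si4+ < Ge4+ < Sn4+ < Pb4+ < Tl3+. The 4th largest is Ge4+.

Ge4+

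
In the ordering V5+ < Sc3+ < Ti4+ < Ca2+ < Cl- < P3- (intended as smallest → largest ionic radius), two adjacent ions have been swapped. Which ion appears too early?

Sc3+

The pair Sc3+, Ti4+ is the wrong way round — they are isoelectronic (18 e⁻) and Ti has more protons than Sc (22 vs 21), making Ti4+ smaller. All other adjacent pairs agree with periodic trends, so Sc3+ is the misplaced ion.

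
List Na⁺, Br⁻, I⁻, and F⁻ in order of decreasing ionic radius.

I⁻ > Br⁻ > F⁻ > Na⁺

Work out protons and electrons: Na⁺ (Z=11, 10 e⁻), F⁻ (Z=9, 10 e⁻), Br⁻ (Z=35, 36 e⁻), I⁻ (Z=53, 54 e⁻). Na⁺ < F⁻ (both 10 e⁻, Z=11>9); F⁻ < Br⁻ (same group, 2 shells fewer); Br⁻ < I⁻ (same group, period 4 vs 5).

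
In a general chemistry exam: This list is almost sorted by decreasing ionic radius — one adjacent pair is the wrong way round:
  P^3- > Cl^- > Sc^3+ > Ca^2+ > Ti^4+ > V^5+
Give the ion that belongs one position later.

Sc^3+

Scanning neighbour by neighbour, only Sc^3+/Ca^2+ violates a trend: both have 18 electrons but Z(Sc)=21 > Z(Ca)=20, so Sc^3+ should be the smaller of the two. That makes Sc^3+ the one sitting a position early relative to where it belongs.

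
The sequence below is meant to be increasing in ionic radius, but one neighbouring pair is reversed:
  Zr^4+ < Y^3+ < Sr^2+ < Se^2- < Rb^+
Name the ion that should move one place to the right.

Se^2-

Check each adjacent pair. Se^2- and Rb^+ are reversed: they are isoelectronic (36 e⁻) and Rb has more protons than Se (37 vs 34), making Rb^+ smaller. No other neighbouring pair contradicts the periodic trends, so Se^2- is the ion listed too early.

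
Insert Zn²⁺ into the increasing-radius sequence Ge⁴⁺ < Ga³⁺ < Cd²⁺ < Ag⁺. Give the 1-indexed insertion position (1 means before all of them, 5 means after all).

3

First list Z and electron count for each: Ge⁴⁺ has 28 e⁻ (Z=32), Ga³⁺ has 28 e⁻ (Z=31), Zn²⁺ has 28 e⁻ (Z=30), Cd²⁺ has 46 e⁻ (Z=48), Ag⁺ has 46 e⁻ (Z=47). Ge⁴⁺ < Ga³⁺ (isoelectronic, higher Z=32 is smaller); Ga³⁺ < Zn²⁺ (both 28 e⁻, Z=31>30); Zn²⁺ < Cd²⁺ (same group, period 4 vs 5); Cd²⁺ < Ag⁺ (isoelectronic, higher Z=48 is smaller).
Merged order: Ge⁴⁺ < Ga³⁺ < Zn²⁺ < Cd²⁺ < Ag⁺ — Zn²⁺ is number 3.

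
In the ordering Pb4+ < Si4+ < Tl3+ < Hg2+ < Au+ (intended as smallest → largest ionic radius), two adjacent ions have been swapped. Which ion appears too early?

Pb4+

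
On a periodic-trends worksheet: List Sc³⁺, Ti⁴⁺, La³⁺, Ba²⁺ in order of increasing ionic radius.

Ti⁴⁺ < Sc³⁺ < La³⁺ < Ba²⁺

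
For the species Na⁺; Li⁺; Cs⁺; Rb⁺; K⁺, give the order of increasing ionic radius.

Li⁺ < Na⁺ < K⁺ < Rb⁺ < Cs⁺

These ions sit in one column with identical charge. Each step down the periodic table adds a principal shell, increasing the radius.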